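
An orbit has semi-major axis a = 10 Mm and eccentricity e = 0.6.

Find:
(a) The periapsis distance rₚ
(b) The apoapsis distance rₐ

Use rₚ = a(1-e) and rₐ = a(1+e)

Convert to SI: a = 10 Mm = 1e+07 m.
(a) rₚ = a(1 − e) = 1e+07 · (1 − 0.6) = 1e+07 · 0.4 ≈ 4e+06 m = 4 Mm.
(b) rₐ = a(1 + e) = 1e+07 · (1 + 0.6) = 1e+07 · 1.6 ≈ 1.6e+07 m = 16 Mm.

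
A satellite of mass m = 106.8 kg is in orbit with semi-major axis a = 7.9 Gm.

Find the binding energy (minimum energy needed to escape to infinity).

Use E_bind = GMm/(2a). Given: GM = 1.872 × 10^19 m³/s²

Convert to SI: a = 7.9 Gm = 7.9e+09 m.
Total orbital energy is E = −GMm/(2a); binding energy is E_bind = −E = GMm/(2a).
E_bind = 1.872e+19 · 106.8 / (2 · 7.9e+09) J ≈ 1.265e+11 J = 126.5 GJ.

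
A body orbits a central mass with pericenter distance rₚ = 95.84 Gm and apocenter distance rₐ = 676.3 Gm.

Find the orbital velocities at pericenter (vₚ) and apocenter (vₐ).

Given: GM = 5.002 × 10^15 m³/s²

Convert to SI: rₚ = 95.84 Gm = 9.584e+10 m; rₐ = 676.3 Gm = 6.763e+11 m.
Use the vis-viva equation v² = GM(2/r − 1/a) with a = (rₚ + rₐ)/2 = (9.584e+10 + 6.763e+11)/2 = 3.8607e+11 m.
vₚ = √(GM · (2/rₚ − 1/a)) = √(5.002e+15 · (2/9.584e+10 − 1/3.8607e+11)) m/s ≈ 302.4 m/s = 302.4 m/s.
vₐ = √(GM · (2/rₐ − 1/a)) = √(5.002e+15 · (2/6.763e+11 − 1/3.8607e+11)) m/s ≈ 42.85 m/s = 42.85 m/s.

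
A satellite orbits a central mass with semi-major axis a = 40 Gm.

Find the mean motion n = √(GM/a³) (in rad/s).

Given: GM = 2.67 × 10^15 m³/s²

Convert to SI: a = 40 Gm = 4e+10 m.
n = √(GM / a³).
n = √(2.67e+15 / (4e+10)³) rad/s ≈ 6.459e-09 rad/s.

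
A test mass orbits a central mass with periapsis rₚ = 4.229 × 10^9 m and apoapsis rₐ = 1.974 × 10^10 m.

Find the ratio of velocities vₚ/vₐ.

Conservation of angular momentum gives rₚvₚ = rₐvₐ, so vₚ/vₐ = rₐ/rₚ.
vₚ/vₐ = 1.974e+10 / 4.229e+09 ≈ 4.668.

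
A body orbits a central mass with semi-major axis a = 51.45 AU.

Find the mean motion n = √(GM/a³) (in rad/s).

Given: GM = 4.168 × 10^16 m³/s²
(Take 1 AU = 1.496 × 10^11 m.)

Convert to SI: a = 51.45 AU = 7.69692e+12 m.
n = √(GM / a³).
n = √(4.168e+16 / (7.69692e+12)³) rad/s ≈ 9.561e-12 rad/s.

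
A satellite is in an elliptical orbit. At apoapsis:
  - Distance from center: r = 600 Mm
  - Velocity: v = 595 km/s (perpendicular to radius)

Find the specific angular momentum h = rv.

Convert to SI: r = 600 Mm = 6e+08 m; v = 595 km/s = 595000 m/s.
With v perpendicular to r, h = r · v.
h = 6e+08 · 595000 m²/s ≈ 3.57e+14 m²/s.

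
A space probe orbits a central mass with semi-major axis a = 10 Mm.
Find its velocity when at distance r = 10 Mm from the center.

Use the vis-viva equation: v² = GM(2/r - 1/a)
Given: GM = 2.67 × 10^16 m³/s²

Convert to SI: a = 10 Mm = 1e+07 m; r = 10 Mm = 1e+07 m.
Vis-viva: v = √(GM · (2/r − 1/a)).
2/r − 1/a = 2/1e+07 − 1/1e+07 = 1e-07 m⁻¹.
v = √(2.67e+16 · 1e-07) m/s ≈ 5.167e+04 m/s = 51.67 km/s.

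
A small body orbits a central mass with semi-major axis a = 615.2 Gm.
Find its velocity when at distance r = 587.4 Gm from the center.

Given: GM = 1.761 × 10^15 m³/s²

Convert to SI: a = 615.2 Gm = 6.152e+11 m; r = 587.4 Gm = 5.874e+11 m.
Vis-viva: v = √(GM · (2/r − 1/a)).
2/r − 1/a = 2/5.874e+11 − 1/6.152e+11 = 1.77935e-12 m⁻¹.
v = √(1.761e+15 · 1.77935e-12) m/s ≈ 55.98 m/s = 55.98 m/s.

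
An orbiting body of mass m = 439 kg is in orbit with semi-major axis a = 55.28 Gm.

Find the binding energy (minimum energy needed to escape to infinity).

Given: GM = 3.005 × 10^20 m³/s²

Convert to SI: a = 55.28 Gm = 5.528e+10 m.
Total orbital energy is E = −GMm/(2a); binding energy is E_bind = −E = GMm/(2a).
E_bind = 3.005e+20 · 439 / (2 · 5.528e+10) J ≈ 1.193e+12 J = 1.193 TJ.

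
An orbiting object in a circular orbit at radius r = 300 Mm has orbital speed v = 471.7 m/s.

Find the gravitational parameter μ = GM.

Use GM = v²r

Convert to SI: r = 300 Mm = 3e+08 m.
For a circular orbit v² = GM/r, so GM = v² · r.
GM = (471.7)² · 3e+08 m³/s² ≈ 6.675e+13 m³/s² = 6.675 × 10^13 m³/s².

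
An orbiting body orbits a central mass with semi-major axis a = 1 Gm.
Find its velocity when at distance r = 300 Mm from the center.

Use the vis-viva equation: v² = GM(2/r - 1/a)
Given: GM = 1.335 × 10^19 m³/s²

Convert to SI: a = 1 Gm = 1e+09 m; r = 300 Mm = 3e+08 m.
Vis-viva: v = √(GM · (2/r − 1/a)).
2/r − 1/a = 2/3e+08 − 1/1e+09 = 5.66667e-09 m⁻¹.
v = √(1.335e+19 · 5.66667e-09) m/s ≈ 2.75e+05 m/s = 275 km/s.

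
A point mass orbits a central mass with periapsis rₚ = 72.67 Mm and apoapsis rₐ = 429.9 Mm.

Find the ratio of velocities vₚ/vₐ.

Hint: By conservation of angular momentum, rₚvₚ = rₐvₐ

Convert to SI: rₚ = 72.67 Mm = 7.267e+07 m; rₐ = 429.9 Mm = 4.299e+08 m.
Conservation of angular momentum gives rₚvₚ = rₐvₐ, so vₚ/vₐ = rₐ/rₚ.
vₚ/vₐ = 4.299e+08 / 7.267e+07 ≈ 5.916.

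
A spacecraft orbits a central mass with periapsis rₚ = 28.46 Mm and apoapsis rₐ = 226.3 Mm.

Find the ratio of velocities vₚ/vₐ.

Convert to SI: rₚ = 28.46 Mm = 2.846e+07 m; rₐ = 226.3 Mm = 2.263e+08 m.
Conservation of angular momentum gives rₚvₚ = rₐvₐ, so vₚ/vₐ = rₐ/rₚ.
vₚ/vₐ = 2.263e+08 / 2.846e+07 ≈ 7.952.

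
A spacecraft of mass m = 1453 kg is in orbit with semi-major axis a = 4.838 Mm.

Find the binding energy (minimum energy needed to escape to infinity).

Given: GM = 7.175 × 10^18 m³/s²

Convert to SI: a = 4.838 Mm = 4.838e+06 m.
Total orbital energy is E = −GMm/(2a); binding energy is E_bind = −E = GMm/(2a).
E_bind = 7.175e+18 · 1453 / (2 · 4.838e+06) J ≈ 1.077e+15 J = 1.077 PJ.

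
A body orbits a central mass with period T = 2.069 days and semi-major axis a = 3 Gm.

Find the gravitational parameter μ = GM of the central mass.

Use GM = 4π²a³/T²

Convert to SI: T = 2.069 days = 178762 s; a = 3 Gm = 3e+09 m.
GM = 4π² · a³ / T².
GM = 4π² · (3e+09)³ / (178762)² m³/s² ≈ 3.336e+19 m³/s² = 3.336 × 10^19 m³/s².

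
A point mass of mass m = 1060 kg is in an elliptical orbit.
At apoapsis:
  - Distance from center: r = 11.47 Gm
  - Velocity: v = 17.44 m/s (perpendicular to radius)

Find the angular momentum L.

Convert to SI: r = 11.47 Gm = 1.147e+10 m.
Since v is perpendicular to r, L = m · v · r.
L = 1060 · 17.44 · 1.147e+10 kg·m²/s ≈ 2.12e+14 kg·m²/s.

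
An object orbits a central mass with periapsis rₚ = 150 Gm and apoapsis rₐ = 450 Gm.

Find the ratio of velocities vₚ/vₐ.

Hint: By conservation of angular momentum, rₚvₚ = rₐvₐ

Convert to SI: rₚ = 150 Gm = 1.5e+11 m; rₐ = 450 Gm = 4.5e+11 m.
Conservation of angular momentum gives rₚvₚ = rₐvₐ, so vₚ/vₐ = rₐ/rₚ.
vₚ/vₐ = 4.5e+11 / 1.5e+11 ≈ 3.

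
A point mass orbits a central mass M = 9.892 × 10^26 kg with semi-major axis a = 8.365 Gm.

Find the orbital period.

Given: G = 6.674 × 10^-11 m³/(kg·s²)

Convert to SI: a = 8.365 Gm = 8.365e+09 m.
GM = G · M = 6.674e-11 · 9.892e+26 = 6.60192e+16 m³/s².
Kepler's third law: T = 2π √(a³ / GM).
Substituting a = 8.365e+09 m and GM = 6.60192e+16 m³/s²:
T = 2π √((8.365e+09)³ / 6.60192e+16) s
T ≈ 1.871e+07 s = 216.5 days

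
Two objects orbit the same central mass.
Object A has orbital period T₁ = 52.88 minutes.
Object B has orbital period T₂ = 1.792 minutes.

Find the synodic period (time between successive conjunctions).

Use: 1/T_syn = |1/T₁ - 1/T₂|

Convert to SI: T₁ = 52.88 minutes = 3172.8 s; T₂ = 1.792 minutes = 107.52 s.
T_syn = |T₁ · T₂ / (T₁ − T₂)|.
T_syn = |3172.8 · 107.52 / (3172.8 − 107.52)| s ≈ 111.3 s = 1.855 minutes.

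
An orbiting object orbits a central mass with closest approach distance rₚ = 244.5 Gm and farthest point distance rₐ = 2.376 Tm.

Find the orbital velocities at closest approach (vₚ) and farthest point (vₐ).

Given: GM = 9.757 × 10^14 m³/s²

Convert to SI: rₚ = 244.5 Gm = 2.445e+11 m; rₐ = 2.376 Tm = 2.376e+12 m.
Use the vis-viva equation v² = GM(2/r − 1/a) with a = (rₚ + rₐ)/2 = (2.445e+11 + 2.376e+12)/2 = 1.31025e+12 m.
vₚ = √(GM · (2/rₚ − 1/a)) = √(9.757e+14 · (2/2.445e+11 − 1/1.31025e+12)) m/s ≈ 85.07 m/s = 85.07 m/s.
vₐ = √(GM · (2/rₐ − 1/a)) = √(9.757e+14 · (2/2.376e+12 − 1/1.31025e+12)) m/s ≈ 8.754 m/s = 8.754 m/s.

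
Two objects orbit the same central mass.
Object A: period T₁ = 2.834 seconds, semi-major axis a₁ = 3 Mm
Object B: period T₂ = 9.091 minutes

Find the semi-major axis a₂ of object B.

Convert to SI: a₁ = 3 Mm = 3e+06 m; T₂ = 9.091 minutes = 545.46 s.
Kepler's third law: (T₁/T₂)² = (a₁/a₂)³ ⇒ a₂ = a₁ · (T₂/T₁)^(2/3).
T₂/T₁ = 545.46 / 2.834 = 192.47.
a₂ = 3e+06 · (192.47)^(2/3) m ≈ 1e+08 m = 100 Mm.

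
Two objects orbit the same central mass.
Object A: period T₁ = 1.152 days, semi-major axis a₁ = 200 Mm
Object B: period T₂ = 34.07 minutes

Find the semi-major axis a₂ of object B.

Convert to SI: T₁ = 1.152 days = 99532.8 s; a₁ = 200 Mm = 2e+08 m; T₂ = 34.07 minutes = 2044.2 s.
Kepler's third law: (T₁/T₂)² = (a₁/a₂)³ ⇒ a₂ = a₁ · (T₂/T₁)^(2/3).
T₂/T₁ = 2044.2 / 99532.8 = 0.020538.
a₂ = 2e+08 · (0.020538)^(2/3) m ≈ 1.5e+07 m = 15 Mm.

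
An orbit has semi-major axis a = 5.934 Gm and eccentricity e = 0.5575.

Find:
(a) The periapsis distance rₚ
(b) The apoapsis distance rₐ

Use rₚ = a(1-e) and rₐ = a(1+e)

Convert to SI: a = 5.934 Gm = 5.934e+09 m.
(a) rₚ = a(1 − e) = 5.934e+09 · (1 − 0.5575) = 5.934e+09 · 0.4425 ≈ 2.626e+09 m = 2.626 Gm.
(b) rₐ = a(1 + e) = 5.934e+09 · (1 + 0.5575) = 5.934e+09 · 1.5575 ≈ 9.242e+09 m = 9.242 Gm.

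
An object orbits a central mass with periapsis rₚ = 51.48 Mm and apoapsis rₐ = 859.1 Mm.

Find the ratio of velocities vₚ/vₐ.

Convert to SI: rₚ = 51.48 Mm = 5.148e+07 m; rₐ = 859.1 Mm = 8.591e+08 m.
Conservation of angular momentum gives rₚvₚ = rₐvₐ, so vₚ/vₐ = rₐ/rₚ.
vₚ/vₐ = 8.591e+08 / 5.148e+07 ≈ 16.69.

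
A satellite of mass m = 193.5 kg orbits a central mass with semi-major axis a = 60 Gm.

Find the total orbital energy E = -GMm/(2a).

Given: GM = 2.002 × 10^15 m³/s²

Convert to SI: a = 60 Gm = 6e+10 m.
E = −GMm / (2a).
E = −2.002e+15 · 193.5 / (2 · 6e+10) J ≈ -3.228e+06 J = -3.228 MJ.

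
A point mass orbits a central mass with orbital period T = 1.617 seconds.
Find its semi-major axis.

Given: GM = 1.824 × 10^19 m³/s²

Invert Kepler's third law: a = (GM · T² / (4π²))^(1/3).
Substituting T = 1.617 s and GM = 1.824e+19 m³/s²:
a = (1.824e+19 · (1.617)² / (4π²))^(1/3) m
a ≈ 1.065e+06 m = 1.065 Mm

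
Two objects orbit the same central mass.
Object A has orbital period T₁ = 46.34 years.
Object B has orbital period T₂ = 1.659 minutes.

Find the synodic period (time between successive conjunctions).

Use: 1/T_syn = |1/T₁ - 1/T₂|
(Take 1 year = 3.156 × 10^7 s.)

Convert to SI: T₁ = 46.34 years = 1.46249e+09 s; T₂ = 1.659 minutes = 99.54 s.
T_syn = |T₁ · T₂ / (T₁ − T₂)|.
T_syn = |1.46249e+09 · 99.54 / (1.46249e+09 − 99.54)| s ≈ 99.54 s = 1.659 minutes.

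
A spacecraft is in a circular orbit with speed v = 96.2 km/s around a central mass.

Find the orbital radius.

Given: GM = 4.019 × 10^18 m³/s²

Convert to SI: v = 96.2 km/s = 96200 m/s.
For a circular orbit, v² = GM / r, so r = GM / v².
r = 4.019e+18 / (96200)² m ≈ 4.343e+08 m = 434.3 Mm.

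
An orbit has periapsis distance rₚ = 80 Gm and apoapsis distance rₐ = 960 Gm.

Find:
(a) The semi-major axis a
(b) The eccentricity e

Convert to SI: rₚ = 80 Gm = 8e+10 m; rₐ = 960 Gm = 9.6e+11 m.
(a) a = (rₚ + rₐ) / 2 = (8e+10 + 9.6e+11) / 2 ≈ 5.2e+11 m = 520 Gm.
(b) e = (rₐ − rₚ) / (rₐ + rₚ) = (9.6e+11 − 8e+10) / (9.6e+11 + 8e+10) ≈ 0.8462.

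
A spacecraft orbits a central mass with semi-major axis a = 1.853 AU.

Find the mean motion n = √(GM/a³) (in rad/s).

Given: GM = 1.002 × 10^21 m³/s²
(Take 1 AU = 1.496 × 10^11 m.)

Convert to SI: a = 1.853 AU = 2.77209e+11 m.
n = √(GM / a³).
n = √(1.002e+21 / (2.77209e+11)³) rad/s ≈ 2.169e-07 rad/s.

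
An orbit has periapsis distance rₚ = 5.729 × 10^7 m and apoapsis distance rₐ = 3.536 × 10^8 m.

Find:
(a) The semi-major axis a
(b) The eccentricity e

(a) a = (rₚ + rₐ) / 2 = (5.729e+07 + 3.536e+08) / 2 ≈ 2.054e+08 m = 2.054 × 10^8 m.
(b) e = (rₐ − rₚ) / (rₐ + rₚ) = (3.536e+08 − 5.729e+07) / (3.536e+08 + 5.729e+07) ≈ 0.7211.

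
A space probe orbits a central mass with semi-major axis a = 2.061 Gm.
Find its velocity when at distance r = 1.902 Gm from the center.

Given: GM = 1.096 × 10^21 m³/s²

Convert to SI: a = 2.061 Gm = 2.061e+09 m; r = 1.902 Gm = 1.902e+09 m.
Vis-viva: v = √(GM · (2/r − 1/a)).
2/r − 1/a = 2/1.902e+09 − 1/2.061e+09 = 5.66323e-10 m⁻¹.
v = √(1.096e+21 · 5.66323e-10) m/s ≈ 7.878e+05 m/s = 787.8 km/s.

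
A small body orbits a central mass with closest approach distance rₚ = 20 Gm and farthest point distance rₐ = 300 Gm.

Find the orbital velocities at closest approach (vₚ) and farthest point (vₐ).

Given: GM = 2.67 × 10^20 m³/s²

Convert to SI: rₚ = 20 Gm = 2e+10 m; rₐ = 300 Gm = 3e+11 m.
Use the vis-viva equation v² = GM(2/r − 1/a) with a = (rₚ + rₐ)/2 = (2e+10 + 3e+11)/2 = 1.6e+11 m.
vₚ = √(GM · (2/rₚ − 1/a)) = √(2.67e+20 · (2/2e+10 − 1/1.6e+11)) m/s ≈ 1.582e+05 m/s = 158.2 km/s.
vₐ = √(GM · (2/rₐ − 1/a)) = √(2.67e+20 · (2/3e+11 − 1/1.6e+11)) m/s ≈ 1.055e+04 m/s = 10.55 km/s.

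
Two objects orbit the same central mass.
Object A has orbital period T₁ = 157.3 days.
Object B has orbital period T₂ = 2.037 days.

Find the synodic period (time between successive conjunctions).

Convert to SI: T₁ = 157.3 days = 1.35907e+07 s; T₂ = 2.037 days = 175997 s.
T_syn = |T₁ · T₂ / (T₁ − T₂)|.
T_syn = |1.35907e+07 · 175997 / (1.35907e+07 − 175997)| s ≈ 1.783e+05 s = 2.064 days.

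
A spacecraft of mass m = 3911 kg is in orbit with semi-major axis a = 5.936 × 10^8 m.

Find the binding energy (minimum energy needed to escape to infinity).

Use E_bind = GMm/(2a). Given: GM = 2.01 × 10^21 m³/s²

Total orbital energy is E = −GMm/(2a); binding energy is E_bind = −E = GMm/(2a).
E_bind = 2.01e+21 · 3911 / (2 · 5.936e+08) J ≈ 6.622e+15 J = 6.622 PJ.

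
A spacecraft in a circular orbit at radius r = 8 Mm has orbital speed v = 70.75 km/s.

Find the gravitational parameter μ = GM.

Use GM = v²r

Convert to SI: r = 8 Mm = 8e+06 m; v = 70.75 km/s = 70750 m/s.
For a circular orbit v² = GM/r, so GM = v² · r.
GM = (70750)² · 8e+06 m³/s² ≈ 4.004e+16 m³/s² = 4.004 × 10^16 m³/s².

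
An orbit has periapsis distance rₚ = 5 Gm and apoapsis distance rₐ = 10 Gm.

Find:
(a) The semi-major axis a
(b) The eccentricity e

Convert to SI: rₚ = 5 Gm = 5e+09 m; rₐ = 10 Gm = 1e+10 m.
(a) a = (rₚ + rₐ) / 2 = (5e+09 + 1e+10) / 2 ≈ 7.5e+09 m = 7.5 Gm.
(b) e = (rₐ − rₚ) / (rₐ + rₚ) = (1e+10 − 5e+09) / (1e+10 + 5e+09) ≈ 0.3333.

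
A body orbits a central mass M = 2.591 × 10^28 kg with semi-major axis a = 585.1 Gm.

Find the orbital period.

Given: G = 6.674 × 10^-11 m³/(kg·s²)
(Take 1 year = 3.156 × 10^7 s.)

Convert to SI: a = 585.1 Gm = 5.851e+11 m.
GM = G · M = 6.674e-11 · 2.591e+28 = 1.72923e+18 m³/s².
Kepler's third law: T = 2π √(a³ / GM).
Substituting a = 5.851e+11 m and GM = 1.72923e+18 m³/s²:
T = 2π √((5.851e+11)³ / 1.72923e+18) s
T ≈ 2.138e+09 s = 67.76 years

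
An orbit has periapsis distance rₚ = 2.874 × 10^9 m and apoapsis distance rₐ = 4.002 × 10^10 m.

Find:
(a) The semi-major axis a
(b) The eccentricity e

(a) a = (rₚ + rₐ) / 2 = (2.874e+09 + 4.002e+10) / 2 ≈ 2.145e+10 m = 2.145 × 10^10 m.
(b) e = (rₐ − rₚ) / (rₐ + rₚ) = (4.002e+10 − 2.874e+09) / (4.002e+10 + 2.874e+09) ≈ 0.866.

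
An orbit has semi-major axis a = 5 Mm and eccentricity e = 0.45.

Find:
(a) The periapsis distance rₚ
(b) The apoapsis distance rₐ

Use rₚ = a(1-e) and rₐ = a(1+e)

Convert to SI: a = 5 Mm = 5e+06 m.
(a) rₚ = a(1 − e) = 5e+06 · (1 − 0.45) = 5e+06 · 0.55 ≈ 2.75e+06 m = 2.75 Mm.
(b) rₐ = a(1 + e) = 5e+06 · (1 + 0.45) = 5e+06 · 1.45 ≈ 7.25e+06 m = 7.25 Mm.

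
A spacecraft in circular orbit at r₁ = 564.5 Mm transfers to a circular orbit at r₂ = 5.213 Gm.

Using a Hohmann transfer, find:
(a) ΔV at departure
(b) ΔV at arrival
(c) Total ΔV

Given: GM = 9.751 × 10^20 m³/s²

Convert to SI: r₁ = 564.5 Mm = 5.645e+08 m; r₂ = 5.213 Gm = 5.213e+09 m.
Transfer semi-major axis: a_t = (r₁ + r₂)/2 = (5.645e+08 + 5.213e+09)/2 = 2.88875e+09 m.
Circular speeds: v₁ = √(GM/r₁) = 1.31429e+06 m/s, v₂ = √(GM/r₂) = 432495 m/s.
Transfer speeds (vis-viva v² = GM(2/r − 1/a_t)): v₁ᵗ = 1.76556e+06 m/s, v₂ᵗ = 191187 m/s.
(a) ΔV₁ = |v₁ᵗ − v₁| ≈ 4.513e+05 m/s = 451.3 km/s.
(b) ΔV₂ = |v₂ − v₂ᵗ| ≈ 2.413e+05 m/s = 241.3 km/s.
(c) ΔV_total = ΔV₁ + ΔV₂ ≈ 6.926e+05 m/s = 692.6 km/s.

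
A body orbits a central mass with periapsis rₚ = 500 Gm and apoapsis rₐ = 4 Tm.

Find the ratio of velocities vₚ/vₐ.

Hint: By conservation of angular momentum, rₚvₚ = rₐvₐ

Convert to SI: rₚ = 500 Gm = 5e+11 m; rₐ = 4 Tm = 4e+12 m.
Conservation of angular momentum gives rₚvₚ = rₐvₐ, so vₚ/vₐ = rₐ/rₚ.
vₚ/vₐ = 4e+12 / 5e+11 ≈ 8.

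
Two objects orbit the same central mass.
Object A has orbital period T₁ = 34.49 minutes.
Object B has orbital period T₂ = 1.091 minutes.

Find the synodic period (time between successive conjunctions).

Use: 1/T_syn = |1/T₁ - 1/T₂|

Convert to SI: T₁ = 34.49 minutes = 2069.4 s; T₂ = 1.091 minutes = 65.46 s.
T_syn = |T₁ · T₂ / (T₁ − T₂)|.
T_syn = |2069.4 · 65.46 / (2069.4 − 65.46)| s ≈ 67.6 s = 1.127 minutes.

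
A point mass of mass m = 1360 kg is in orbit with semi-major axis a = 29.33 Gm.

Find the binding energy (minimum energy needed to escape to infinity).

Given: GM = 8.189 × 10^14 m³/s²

Convert to SI: a = 29.33 Gm = 2.933e+10 m.
Total orbital energy is E = −GMm/(2a); binding energy is E_bind = −E = GMm/(2a).
E_bind = 8.189e+14 · 1360 / (2 · 2.933e+10) J ≈ 1.899e+07 J = 18.99 MJ.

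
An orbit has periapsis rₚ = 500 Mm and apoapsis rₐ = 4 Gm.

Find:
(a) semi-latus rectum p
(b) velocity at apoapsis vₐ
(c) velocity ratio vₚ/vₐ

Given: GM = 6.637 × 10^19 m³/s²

Convert to SI: rₚ = 500 Mm = 5e+08 m; rₐ = 4 Gm = 4e+09 m.
(a) From a = (rₚ + rₐ)/2 = 2.25e+09 m and e = (rₐ − rₚ)/(rₐ + rₚ) = 0.777778, p = a(1 − e²) = 2.25e+09 · (1 − (0.777778)²) ≈ 8.889e+08 m
(b) With a = (rₚ + rₐ)/2 = 2.25e+09 m, vₐ = √(GM (2/rₐ − 1/a)) = √(6.637e+19 · (2/4e+09 − 1/2.25e+09)) m/s ≈ 6.072e+04 m/s
(c) Conservation of angular momentum (rₚvₚ = rₐvₐ) gives vₚ/vₐ = rₐ/rₚ = 4e+09/5e+08 ≈ 8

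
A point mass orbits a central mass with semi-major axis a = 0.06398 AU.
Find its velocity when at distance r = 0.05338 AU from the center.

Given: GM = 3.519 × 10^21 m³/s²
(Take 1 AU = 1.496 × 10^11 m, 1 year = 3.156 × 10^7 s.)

Convert to SI: a = 0.06398 AU = 9.57141e+09 m; r = 0.05338 AU = 7.98565e+09 m.
Vis-viva: v = √(GM · (2/r − 1/a)).
2/r − 1/a = 2/7.98565e+09 − 1/9.57141e+09 = 1.45971e-10 m⁻¹.
v = √(3.519e+21 · 1.45971e-10) m/s ≈ 7.167e+05 m/s = 151.2 AU/year.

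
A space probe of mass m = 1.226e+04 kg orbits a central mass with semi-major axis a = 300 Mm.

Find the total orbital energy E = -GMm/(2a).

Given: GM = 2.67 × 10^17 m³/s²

Convert to SI: a = 300 Mm = 3e+08 m.
E = −GMm / (2a).
E = −2.67e+17 · 1.226e+04 / (2 · 3e+08) J ≈ -5.456e+12 J = -5.456 TJ.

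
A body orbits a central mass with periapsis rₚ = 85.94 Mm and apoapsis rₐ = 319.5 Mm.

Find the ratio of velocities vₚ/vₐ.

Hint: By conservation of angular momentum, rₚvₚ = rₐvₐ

Convert to SI: rₚ = 85.94 Mm = 8.594e+07 m; rₐ = 319.5 Mm = 3.195e+08 m.
Conservation of angular momentum gives rₚvₚ = rₐvₐ, so vₚ/vₐ = rₐ/rₚ.
vₚ/vₐ = 3.195e+08 / 8.594e+07 ≈ 3.718.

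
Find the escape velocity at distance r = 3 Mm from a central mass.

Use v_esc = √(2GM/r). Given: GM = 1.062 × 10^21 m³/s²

Convert to SI: r = 3 Mm = 3e+06 m.
Escape velocity comes from setting total energy to zero: ½v² − GM/r = 0 ⇒ v_esc = √(2GM / r).
v_esc = √(2 · 1.062e+21 / 3e+06) m/s ≈ 2.661e+07 m/s = 2.661e+04 km/s.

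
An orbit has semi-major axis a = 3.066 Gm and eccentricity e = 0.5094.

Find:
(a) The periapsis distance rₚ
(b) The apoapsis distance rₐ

Convert to SI: a = 3.066 Gm = 3.066e+09 m.
(a) rₚ = a(1 − e) = 3.066e+09 · (1 − 0.5094) = 3.066e+09 · 0.4906 ≈ 1.504e+09 m = 1.504 Gm.
(b) rₐ = a(1 + e) = 3.066e+09 · (1 + 0.5094) = 3.066e+09 · 1.5094 ≈ 4.628e+09 m = 4.628 Gm.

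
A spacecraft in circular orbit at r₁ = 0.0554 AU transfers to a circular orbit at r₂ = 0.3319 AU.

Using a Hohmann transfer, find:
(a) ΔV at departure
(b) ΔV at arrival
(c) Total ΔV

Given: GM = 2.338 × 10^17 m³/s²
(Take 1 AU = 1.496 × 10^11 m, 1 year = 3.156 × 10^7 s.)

Convert to SI: r₁ = 0.0554 AU = 8.28784e+09 m; r₂ = 0.3319 AU = 4.96522e+10 m.
Transfer semi-major axis: a_t = (r₁ + r₂)/2 = (8.28784e+09 + 4.96522e+10)/2 = 2.897e+10 m.
Circular speeds: v₁ = √(GM/r₁) = 5311.31 m/s, v₂ = √(GM/r₂) = 2169.97 m/s.
Transfer speeds (vis-viva v² = GM(2/r − 1/a_t)): v₁ᵗ = 6953.39 m/s, v₂ᵗ = 1160.64 m/s.
(a) ΔV₁ = |v₁ᵗ − v₁| ≈ 1642 m/s = 0.3464 AU/year.
(b) ΔV₂ = |v₂ − v₂ᵗ| ≈ 1009 m/s = 0.2129 AU/year.
(c) ΔV_total = ΔV₁ + ΔV₂ ≈ 2651 m/s = 0.5593 AU/year.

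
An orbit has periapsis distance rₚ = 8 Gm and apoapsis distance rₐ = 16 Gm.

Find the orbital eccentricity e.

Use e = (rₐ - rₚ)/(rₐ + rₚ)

Convert to SI: rₚ = 8 Gm = 8e+09 m; rₐ = 16 Gm = 1.6e+10 m.
e = (rₐ − rₚ) / (rₐ + rₚ).
e = (1.6e+10 − 8e+09) / (1.6e+10 + 8e+09) = 8e+09 / 2.4e+10 ≈ 0.3333.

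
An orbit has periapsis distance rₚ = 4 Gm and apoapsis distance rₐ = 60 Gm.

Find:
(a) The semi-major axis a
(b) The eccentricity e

Convert to SI: rₚ = 4 Gm = 4e+09 m; rₐ = 60 Gm = 6e+10 m.
(a) a = (rₚ + rₐ) / 2 = (4e+09 + 6e+10) / 2 ≈ 3.2e+10 m = 32 Gm.
(b) e = (rₐ − rₚ) / (rₐ + rₚ) = (6e+10 − 4e+09) / (6e+10 + 4e+09) ≈ 0.875.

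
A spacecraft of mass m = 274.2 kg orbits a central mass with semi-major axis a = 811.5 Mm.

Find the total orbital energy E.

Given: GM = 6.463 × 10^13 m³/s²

Convert to SI: a = 811.5 Mm = 8.115e+08 m.
E = −GMm / (2a).
E = −6.463e+13 · 274.2 / (2 · 8.115e+08) J ≈ -1.092e+07 J = -10.92 MJ.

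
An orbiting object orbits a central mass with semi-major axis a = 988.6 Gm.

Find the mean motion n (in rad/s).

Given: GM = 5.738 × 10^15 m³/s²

Convert to SI: a = 988.6 Gm = 9.886e+11 m.
n = √(GM / a³).
n = √(5.738e+15 / (9.886e+11)³) rad/s ≈ 7.706e-11 rad/s.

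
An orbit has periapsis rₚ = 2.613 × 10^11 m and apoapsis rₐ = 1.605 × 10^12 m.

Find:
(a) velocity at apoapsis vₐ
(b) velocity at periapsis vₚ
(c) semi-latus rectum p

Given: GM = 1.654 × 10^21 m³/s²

(a) With a = (rₚ + rₐ)/2 = 9.3315e+11 m, vₐ = √(GM (2/rₐ − 1/a)) = √(1.654e+21 · (2/1.605e+12 − 1/9.3315e+11)) m/s ≈ 1.699e+04 m/s
(b) With a = (rₚ + rₐ)/2 = 9.3315e+11 m, vₚ = √(GM (2/rₚ − 1/a)) = √(1.654e+21 · (2/2.613e+11 − 1/9.3315e+11)) m/s ≈ 1.043e+05 m/s
(c) From a = (rₚ + rₐ)/2 = 9.3315e+11 m and e = (rₐ − rₚ)/(rₐ + rₚ) = 0.719981, p = a(1 − e²) = 9.3315e+11 · (1 − (0.719981)²) ≈ 4.494e+11 m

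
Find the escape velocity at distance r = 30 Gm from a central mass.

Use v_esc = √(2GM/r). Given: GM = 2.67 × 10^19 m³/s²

Convert to SI: r = 30 Gm = 3e+10 m.
Escape velocity comes from setting total energy to zero: ½v² − GM/r = 0 ⇒ v_esc = √(2GM / r).
v_esc = √(2 · 2.67e+19 / 3e+10) m/s ≈ 4.219e+04 m/s = 42.19 km/s.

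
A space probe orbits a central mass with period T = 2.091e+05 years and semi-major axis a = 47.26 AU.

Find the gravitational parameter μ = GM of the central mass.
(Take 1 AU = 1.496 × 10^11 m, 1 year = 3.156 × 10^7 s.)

Convert to SI: T = 2.091e+05 years = 6.5992e+12 s; a = 47.26 AU = 7.0701e+12 m.
GM = 4π² · a³ / T².
GM = 4π² · (7.0701e+12)³ / (6.5992e+12)² m³/s² ≈ 3.204e+14 m³/s² = 3.204 × 10^14 m³/s².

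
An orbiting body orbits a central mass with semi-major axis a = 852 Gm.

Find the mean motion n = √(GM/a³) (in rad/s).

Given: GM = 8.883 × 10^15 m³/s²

Convert to SI: a = 852 Gm = 8.52e+11 m.
n = √(GM / a³).
n = √(8.883e+15 / (8.52e+11)³) rad/s ≈ 1.198e-10 rad/s.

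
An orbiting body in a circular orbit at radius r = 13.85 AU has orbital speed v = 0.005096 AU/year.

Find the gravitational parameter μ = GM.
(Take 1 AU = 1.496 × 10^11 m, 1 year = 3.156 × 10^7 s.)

Convert to SI: r = 13.85 AU = 2.07196e+12 m; v = 0.005096 AU/year = 24.1559 m/s.
For a circular orbit v² = GM/r, so GM = v² · r.
GM = (24.1559)² · 2.07196e+12 m³/s² ≈ 1.209e+15 m³/s² = 1.209 × 10^15 m³/s².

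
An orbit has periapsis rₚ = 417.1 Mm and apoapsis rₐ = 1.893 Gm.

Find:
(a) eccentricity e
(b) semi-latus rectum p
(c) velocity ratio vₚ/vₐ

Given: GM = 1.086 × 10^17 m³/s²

Convert to SI: rₚ = 417.1 Mm = 4.171e+08 m; rₐ = 1.893 Gm = 1.893e+09 m.
(a) e = (rₐ − rₚ)/(rₐ + rₚ) = (1.893e+09 − 4.171e+08)/(1.893e+09 + 4.171e+08) ≈ 0.6389
(b) From a = (rₚ + rₐ)/2 = 1.15505e+09 m and e = (rₐ − rₚ)/(rₐ + rₚ) = 0.63889, p = a(1 − e²) = 1.15505e+09 · (1 − (0.63889)²) ≈ 6.836e+08 m
(c) Conservation of angular momentum (rₚvₚ = rₐvₐ) gives vₚ/vₐ = rₐ/rₚ = 1.893e+09/4.171e+08 ≈ 4.538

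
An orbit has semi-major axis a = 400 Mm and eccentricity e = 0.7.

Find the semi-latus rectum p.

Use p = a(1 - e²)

Convert to SI: a = 400 Mm = 4e+08 m.
p = a (1 − e²).
p = 4e+08 · (1 − (0.7)²) = 4e+08 · 0.51 ≈ 2.04e+08 m = 204 Mm.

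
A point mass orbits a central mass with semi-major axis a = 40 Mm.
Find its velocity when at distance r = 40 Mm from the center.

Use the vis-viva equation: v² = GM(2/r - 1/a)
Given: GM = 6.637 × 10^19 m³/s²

Convert to SI: a = 40 Mm = 4e+07 m; r = 40 Mm = 4e+07 m.
Vis-viva: v = √(GM · (2/r − 1/a)).
2/r − 1/a = 2/4e+07 − 1/4e+07 = 2.5e-08 m⁻¹.
v = √(6.637e+19 · 2.5e-08) m/s ≈ 1.288e+06 m/s = 1288 km/s.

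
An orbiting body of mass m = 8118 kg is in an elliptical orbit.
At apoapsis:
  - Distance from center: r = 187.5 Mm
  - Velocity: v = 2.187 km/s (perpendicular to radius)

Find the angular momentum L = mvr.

Convert to SI: r = 187.5 Mm = 1.875e+08 m; v = 2.187 km/s = 2187 m/s.
Since v is perpendicular to r, L = m · v · r.
L = 8118 · 2187 · 1.875e+08 kg·m²/s ≈ 3.329e+15 kg·m²/s.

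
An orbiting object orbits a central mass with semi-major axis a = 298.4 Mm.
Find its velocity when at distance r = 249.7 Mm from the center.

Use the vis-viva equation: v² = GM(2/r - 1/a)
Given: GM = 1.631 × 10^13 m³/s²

Convert to SI: a = 298.4 Mm = 2.984e+08 m; r = 249.7 Mm = 2.497e+08 m.
Vis-viva: v = √(GM · (2/r − 1/a)).
2/r − 1/a = 2/2.497e+08 − 1/2.984e+08 = 4.65841e-09 m⁻¹.
v = √(1.631e+13 · 4.65841e-09) m/s ≈ 275.6 m/s = 275.6 m/s.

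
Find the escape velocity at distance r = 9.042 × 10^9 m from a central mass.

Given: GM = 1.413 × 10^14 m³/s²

Escape velocity comes from setting total energy to zero: ½v² − GM/r = 0 ⇒ v_esc = √(2GM / r).
v_esc = √(2 · 1.413e+14 / 9.042e+09) m/s ≈ 176.8 m/s = 176.8 m/s.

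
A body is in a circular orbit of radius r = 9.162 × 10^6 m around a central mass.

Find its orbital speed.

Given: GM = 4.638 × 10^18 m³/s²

For a circular orbit, gravity supplies the centripetal force, so v = √(GM / r).
v = √(4.638e+18 / 9.162e+06) m/s ≈ 7.115e+05 m/s = 711.5 km/s.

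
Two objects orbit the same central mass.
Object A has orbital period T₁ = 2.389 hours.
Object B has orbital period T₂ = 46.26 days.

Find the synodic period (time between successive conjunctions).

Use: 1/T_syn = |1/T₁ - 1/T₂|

Convert to SI: T₁ = 2.389 hours = 8600.4 s; T₂ = 46.26 days = 3.99686e+06 s.
T_syn = |T₁ · T₂ / (T₁ − T₂)|.
T_syn = |8600.4 · 3.99686e+06 / (8600.4 − 3.99686e+06)| s ≈ 8619 s = 2.394 hours.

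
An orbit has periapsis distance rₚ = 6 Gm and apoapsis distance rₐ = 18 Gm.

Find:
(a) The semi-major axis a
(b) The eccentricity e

Convert to SI: rₚ = 6 Gm = 6e+09 m; rₐ = 18 Gm = 1.8e+10 m.
(a) a = (rₚ + rₐ) / 2 = (6e+09 + 1.8e+10) / 2 ≈ 1.2e+10 m = 12 Gm.
(b) e = (rₐ − rₚ) / (rₐ + rₚ) = (1.8e+10 − 6e+09) / (1.8e+10 + 6e+09) ≈ 0.5.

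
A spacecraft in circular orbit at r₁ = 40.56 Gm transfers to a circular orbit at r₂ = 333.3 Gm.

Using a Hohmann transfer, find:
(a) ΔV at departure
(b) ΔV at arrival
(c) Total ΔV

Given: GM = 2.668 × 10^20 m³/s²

Convert to SI: r₁ = 40.56 Gm = 4.056e+10 m; r₂ = 333.3 Gm = 3.333e+11 m.
Transfer semi-major axis: a_t = (r₁ + r₂)/2 = (4.056e+10 + 3.333e+11)/2 = 1.8693e+11 m.
Circular speeds: v₁ = √(GM/r₁) = 81104.3 m/s, v₂ = √(GM/r₂) = 28292.8 m/s.
Transfer speeds (vis-viva v² = GM(2/r − 1/a_t)): v₁ᵗ = 108298 m/s, v₂ᵗ = 13179.1 m/s.
(a) ΔV₁ = |v₁ᵗ − v₁| ≈ 2.719e+04 m/s = 27.19 km/s.
(b) ΔV₂ = |v₂ − v₂ᵗ| ≈ 1.511e+04 m/s = 15.11 km/s.
(c) ΔV_total = ΔV₁ + ΔV₂ ≈ 4.231e+04 m/s = 42.31 km/s.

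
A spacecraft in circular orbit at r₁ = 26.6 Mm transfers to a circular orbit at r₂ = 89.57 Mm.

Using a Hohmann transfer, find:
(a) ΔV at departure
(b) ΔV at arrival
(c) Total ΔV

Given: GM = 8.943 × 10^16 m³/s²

Convert to SI: r₁ = 26.6 Mm = 2.66e+07 m; r₂ = 89.57 Mm = 8.957e+07 m.
Transfer semi-major axis: a_t = (r₁ + r₂)/2 = (2.66e+07 + 8.957e+07)/2 = 5.8085e+07 m.
Circular speeds: v₁ = √(GM/r₁) = 57983 m/s, v₂ = √(GM/r₂) = 31598.1 m/s.
Transfer speeds (vis-viva v² = GM(2/r − 1/a_t)): v₁ᵗ = 72002.9 m/s, v₂ᵗ = 21383 m/s.
(a) ΔV₁ = |v₁ᵗ − v₁| ≈ 1.402e+04 m/s = 14.02 km/s.
(b) ΔV₂ = |v₂ − v₂ᵗ| ≈ 1.022e+04 m/s = 10.22 km/s.
(c) ΔV_total = ΔV₁ + ΔV₂ ≈ 2.423e+04 m/s = 24.23 km/s.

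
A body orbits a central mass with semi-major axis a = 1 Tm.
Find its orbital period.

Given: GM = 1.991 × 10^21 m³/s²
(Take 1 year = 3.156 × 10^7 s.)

Convert to SI: a = 1 Tm = 1e+12 m.
Kepler's third law: T = 2π √(a³ / GM).
Substituting a = 1e+12 m and GM = 1.991e+21 m³/s²:
T = 2π √((1e+12)³ / 1.991e+21) s
T ≈ 1.408e+08 s = 4.462 years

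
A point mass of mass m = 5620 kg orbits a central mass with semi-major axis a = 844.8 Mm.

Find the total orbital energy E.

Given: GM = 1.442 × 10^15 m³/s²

Convert to SI: a = 844.8 Mm = 8.448e+08 m.
E = −GMm / (2a).
E = −1.442e+15 · 5620 / (2 · 8.448e+08) J ≈ -4.796e+09 J = -4.796 GJ.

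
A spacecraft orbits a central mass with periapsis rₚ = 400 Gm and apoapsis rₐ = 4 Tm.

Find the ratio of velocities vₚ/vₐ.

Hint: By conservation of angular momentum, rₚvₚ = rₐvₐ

Convert to SI: rₚ = 400 Gm = 4e+11 m; rₐ = 4 Tm = 4e+12 m.
Conservation of angular momentum gives rₚvₚ = rₐvₐ, so vₚ/vₐ = rₐ/rₚ.
vₚ/vₐ = 4e+12 / 4e+11 ≈ 10.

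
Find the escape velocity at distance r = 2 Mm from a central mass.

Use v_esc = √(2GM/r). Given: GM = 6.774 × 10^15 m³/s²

Convert to SI: r = 2 Mm = 2e+06 m.
Escape velocity comes from setting total energy to zero: ½v² − GM/r = 0 ⇒ v_esc = √(2GM / r).
v_esc = √(2 · 6.774e+15 / 2e+06) m/s ≈ 8.23e+04 m/s = 82.3 km/s.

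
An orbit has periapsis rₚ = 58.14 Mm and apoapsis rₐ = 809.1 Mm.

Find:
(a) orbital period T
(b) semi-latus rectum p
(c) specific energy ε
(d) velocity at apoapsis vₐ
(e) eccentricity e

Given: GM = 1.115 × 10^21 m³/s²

Convert to SI: rₚ = 58.14 Mm = 5.814e+07 m; rₐ = 809.1 Mm = 8.091e+08 m.
(a) With a = (rₚ + rₐ)/2 = 4.3362e+08 m, T = 2π √(a³/GM) = 2π √((4.3362e+08)³/1.115e+21) s ≈ 1699 s
(b) From a = (rₚ + rₐ)/2 = 4.3362e+08 m and e = (rₐ − rₚ)/(rₐ + rₚ) = 0.865919, p = a(1 − e²) = 4.3362e+08 · (1 − (0.865919)²) ≈ 1.085e+08 m
(c) With a = (rₚ + rₐ)/2 = 4.3362e+08 m, ε = −GM/(2a) = −1.115e+21/(2 · 4.3362e+08) J/kg ≈ -1.286e+12 J/kg
(d) With a = (rₚ + rₐ)/2 = 4.3362e+08 m, vₐ = √(GM (2/rₐ − 1/a)) = √(1.115e+21 · (2/8.091e+08 − 1/4.3362e+08)) m/s ≈ 4.299e+05 m/s
(e) e = (rₐ − rₚ)/(rₐ + rₚ) = (8.091e+08 − 5.814e+07)/(8.091e+08 + 5.814e+07) ≈ 0.8659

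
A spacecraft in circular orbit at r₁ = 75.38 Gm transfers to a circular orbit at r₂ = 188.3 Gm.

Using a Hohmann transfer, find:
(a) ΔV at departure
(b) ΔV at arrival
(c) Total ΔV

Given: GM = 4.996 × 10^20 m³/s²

Convert to SI: r₁ = 75.38 Gm = 7.538e+10 m; r₂ = 188.3 Gm = 1.883e+11 m.
Transfer semi-major axis: a_t = (r₁ + r₂)/2 = (7.538e+10 + 1.883e+11)/2 = 1.3184e+11 m.
Circular speeds: v₁ = √(GM/r₁) = 81411 m/s, v₂ = √(GM/r₂) = 51509.3 m/s.
Transfer speeds (vis-viva v² = GM(2/r − 1/a_t)): v₁ᵗ = 97293.7 m/s, v₂ᵗ = 38948.5 m/s.
(a) ΔV₁ = |v₁ᵗ − v₁| ≈ 1.588e+04 m/s = 15.88 km/s.
(b) ΔV₂ = |v₂ − v₂ᵗ| ≈ 1.256e+04 m/s = 12.56 km/s.
(c) ΔV_total = ΔV₁ + ΔV₂ ≈ 2.844e+04 m/s = 28.44 km/s.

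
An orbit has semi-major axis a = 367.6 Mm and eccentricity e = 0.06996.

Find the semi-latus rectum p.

Convert to SI: a = 367.6 Mm = 3.676e+08 m.
p = a (1 − e²).
p = 3.676e+08 · (1 − (0.06996)²) = 3.676e+08 · 0.995106 ≈ 3.658e+08 m = 365.8 Mm.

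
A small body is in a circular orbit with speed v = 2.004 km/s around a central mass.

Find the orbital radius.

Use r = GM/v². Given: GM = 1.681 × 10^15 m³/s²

Convert to SI: v = 2.004 km/s = 2004 m/s.
For a circular orbit, v² = GM / r, so r = GM / v².
r = 1.681e+15 / (2004)² m ≈ 4.186e+08 m = 418.6 Mm.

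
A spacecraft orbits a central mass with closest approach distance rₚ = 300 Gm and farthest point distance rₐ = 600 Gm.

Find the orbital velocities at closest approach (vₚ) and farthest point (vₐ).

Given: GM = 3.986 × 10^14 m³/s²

Convert to SI: rₚ = 300 Gm = 3e+11 m; rₐ = 600 Gm = 6e+11 m.
Use the vis-viva equation v² = GM(2/r − 1/a) with a = (rₚ + rₐ)/2 = (3e+11 + 6e+11)/2 = 4.5e+11 m.
vₚ = √(GM · (2/rₚ − 1/a)) = √(3.986e+14 · (2/3e+11 − 1/4.5e+11)) m/s ≈ 42.09 m/s = 42.09 m/s.
vₐ = √(GM · (2/rₐ − 1/a)) = √(3.986e+14 · (2/6e+11 − 1/4.5e+11)) m/s ≈ 21.04 m/s = 21.04 m/s.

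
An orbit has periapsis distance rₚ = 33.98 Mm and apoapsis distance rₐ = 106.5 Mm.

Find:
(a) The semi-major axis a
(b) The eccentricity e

Convert to SI: rₚ = 33.98 Mm = 3.398e+07 m; rₐ = 106.5 Mm = 1.065e+08 m.
(a) a = (rₚ + rₐ) / 2 = (3.398e+07 + 1.065e+08) / 2 ≈ 7.024e+07 m = 70.24 Mm.
(b) e = (rₐ − rₚ) / (rₐ + rₚ) = (1.065e+08 − 3.398e+07) / (1.065e+08 + 3.398e+07) ≈ 0.5162.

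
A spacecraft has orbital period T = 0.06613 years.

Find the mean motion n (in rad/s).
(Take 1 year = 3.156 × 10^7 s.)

Convert to SI: T = 0.06613 years = 2.08706e+06 s.
n = 2π / T.
n = 2π / 2.08706e+06 s ≈ 3.011e-06 rad/s.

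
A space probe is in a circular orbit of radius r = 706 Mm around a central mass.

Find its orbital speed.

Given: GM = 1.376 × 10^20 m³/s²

Convert to SI: r = 706 Mm = 7.06e+08 m.
For a circular orbit, gravity supplies the centripetal force, so v = √(GM / r).
v = √(1.376e+20 / 7.06e+08) m/s ≈ 4.415e+05 m/s = 441.5 km/s.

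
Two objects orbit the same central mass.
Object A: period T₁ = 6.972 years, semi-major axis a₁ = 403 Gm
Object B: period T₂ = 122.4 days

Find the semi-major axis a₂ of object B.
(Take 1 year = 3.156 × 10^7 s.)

Convert to SI: T₁ = 6.972 years = 2.20036e+08 s; a₁ = 403 Gm = 4.03e+11 m; T₂ = 122.4 days = 1.05754e+07 s.
Kepler's third law: (T₁/T₂)² = (a₁/a₂)³ ⇒ a₂ = a₁ · (T₂/T₁)^(2/3).
T₂/T₁ = 1.05754e+07 / 2.20036e+08 = 0.0480619.
a₂ = 4.03e+11 · (0.0480619)^(2/3) m ≈ 5.327e+10 m = 53.27 Gm.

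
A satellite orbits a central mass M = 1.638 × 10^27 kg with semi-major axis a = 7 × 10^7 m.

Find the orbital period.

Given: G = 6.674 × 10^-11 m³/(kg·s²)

GM = G · M = 6.674e-11 · 1.638e+27 = 1.0932e+17 m³/s².
Kepler's third law: T = 2π √(a³ / GM).
Substituting a = 7e+07 m and GM = 1.0932e+17 m³/s²:
T = 2π √((7e+07)³ / 1.0932e+17) s
T ≈ 1.113e+04 s = 3.092 hours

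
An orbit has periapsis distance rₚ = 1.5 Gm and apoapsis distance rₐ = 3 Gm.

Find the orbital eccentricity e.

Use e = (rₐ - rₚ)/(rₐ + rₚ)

Convert to SI: rₚ = 1.5 Gm = 1.5e+09 m; rₐ = 3 Gm = 3e+09 m.
e = (rₐ − rₚ) / (rₐ + rₚ).
e = (3e+09 − 1.5e+09) / (3e+09 + 1.5e+09) = 1.5e+09 / 4.5e+09 ≈ 0.3333.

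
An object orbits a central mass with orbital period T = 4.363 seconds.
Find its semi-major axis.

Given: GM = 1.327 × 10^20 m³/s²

Invert Kepler's third law: a = (GM · T² / (4π²))^(1/3).
Substituting T = 4.363 s and GM = 1.327e+20 m³/s²:
a = (1.327e+20 · (4.363)² / (4π²))^(1/3) m
a ≈ 4e+06 m = 4 Mm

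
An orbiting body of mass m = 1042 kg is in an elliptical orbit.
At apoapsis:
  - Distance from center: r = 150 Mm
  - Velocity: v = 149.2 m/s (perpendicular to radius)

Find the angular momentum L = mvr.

Convert to SI: r = 150 Mm = 1.5e+08 m.
Since v is perpendicular to r, L = m · v · r.
L = 1042 · 149.2 · 1.5e+08 kg·m²/s ≈ 2.332e+13 kg·m²/s.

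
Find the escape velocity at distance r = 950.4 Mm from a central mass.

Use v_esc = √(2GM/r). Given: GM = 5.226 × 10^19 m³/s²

Convert to SI: r = 950.4 Mm = 9.504e+08 m.
Escape velocity comes from setting total energy to zero: ½v² − GM/r = 0 ⇒ v_esc = √(2GM / r).
v_esc = √(2 · 5.226e+19 / 9.504e+08) m/s ≈ 3.316e+05 m/s = 331.6 km/s.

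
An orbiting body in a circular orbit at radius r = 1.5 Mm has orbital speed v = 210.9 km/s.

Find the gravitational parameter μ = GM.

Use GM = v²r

Convert to SI: r = 1.5 Mm = 1.5e+06 m; v = 210.9 km/s = 210900 m/s.
For a circular orbit v² = GM/r, so GM = v² · r.
GM = (210900)² · 1.5e+06 m³/s² ≈ 6.672e+16 m³/s² = 6.672 × 10^16 m³/s².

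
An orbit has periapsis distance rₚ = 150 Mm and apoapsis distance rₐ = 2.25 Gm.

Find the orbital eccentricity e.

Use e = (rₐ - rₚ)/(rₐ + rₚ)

Convert to SI: rₚ = 150 Mm = 1.5e+08 m; rₐ = 2.25 Gm = 2.25e+09 m.
e = (rₐ − rₚ) / (rₐ + rₚ).
e = (2.25e+09 − 1.5e+08) / (2.25e+09 + 1.5e+08) = 2.1e+09 / 2.4e+09 ≈ 0.875.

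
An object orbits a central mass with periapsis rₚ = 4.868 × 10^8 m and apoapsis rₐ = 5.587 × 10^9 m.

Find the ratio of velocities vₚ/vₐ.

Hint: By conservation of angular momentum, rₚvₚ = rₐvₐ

Conservation of angular momentum gives rₚvₚ = rₐvₐ, so vₚ/vₐ = rₐ/rₚ.
vₚ/vₐ = 5.587e+09 / 4.868e+08 ≈ 11.48.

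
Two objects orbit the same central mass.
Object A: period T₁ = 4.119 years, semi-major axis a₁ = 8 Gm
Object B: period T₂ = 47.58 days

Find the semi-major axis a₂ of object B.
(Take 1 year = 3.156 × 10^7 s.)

Convert to SI: T₁ = 4.119 years = 1.29996e+08 s; a₁ = 8 Gm = 8e+09 m; T₂ = 47.58 days = 4.11091e+06 s.
Kepler's third law: (T₁/T₂)² = (a₁/a₂)³ ⇒ a₂ = a₁ · (T₂/T₁)^(2/3).
T₂/T₁ = 4.11091e+06 / 1.29996e+08 = 0.0316235.
a₂ = 8e+09 · (0.0316235)^(2/3) m ≈ 8e+08 m = 800 Mm.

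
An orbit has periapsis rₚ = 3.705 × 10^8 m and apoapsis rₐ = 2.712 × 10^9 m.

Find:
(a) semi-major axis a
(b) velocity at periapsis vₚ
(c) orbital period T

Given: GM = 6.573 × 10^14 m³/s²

(a) a = (rₚ + rₐ)/2 = (3.705e+08 + 2.712e+09)/2 ≈ 1.541e+09 m
(b) With a = (rₚ + rₐ)/2 = 1.54125e+09 m, vₚ = √(GM (2/rₚ − 1/a)) = √(6.573e+14 · (2/3.705e+08 − 1/1.54125e+09)) m/s ≈ 1767 m/s
(c) With a = (rₚ + rₐ)/2 = 1.54125e+09 m, T = 2π √(a³/GM) = 2π √((1.54125e+09)³/6.573e+14) s ≈ 1.483e+07 s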